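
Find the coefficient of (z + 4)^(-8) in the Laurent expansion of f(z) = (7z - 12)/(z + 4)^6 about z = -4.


Step 1: Write the numerator in powers of (z + 4): 7z - 12 = 7(z + 4) + (7*(-4) - 12) = 7(z + 4) - 40
Step 2: Divide by (z + 4)^6: f(z) = -40(z + 4)^(-6) + 7(z + 4)^(-5)
Step 3: This finite sum is the Laurent series of f about z = -4.
Step 4: Only the powers -6 and -5 appear, so the coefficient of (z + 4)^(-8) = 0

0


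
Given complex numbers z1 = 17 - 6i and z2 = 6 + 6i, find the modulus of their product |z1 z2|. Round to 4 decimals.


Step 1: |z1| = sqrt(17^2 + (-6)^2) = sqrt(325)
Step 2: |z2| = sqrt(6^2 + 6^2) = sqrt(72)
Step 3: |z1*z2| = |z1|*|z2| = sqrt(325) * sqrt(72) = sqrt(325 * 72) = sqrt(23400)
Step 4: = 152.9706

152.9706


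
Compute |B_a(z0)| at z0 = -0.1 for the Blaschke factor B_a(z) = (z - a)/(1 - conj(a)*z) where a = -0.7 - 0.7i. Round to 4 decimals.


Step 1: Numerator z0 - a = -0.1 - (-0.7 - 0.7i) = 0.6 + 0.7i
Step 2: Denominator 1 - conj(a)*z0 = 1 - (-0.7 + 0.7i)*(-0.1) = 0.93 + 0.07i
Step 3: |z0 - a|^2 = 0.6^2 + 0.7^2 = 0.85; |1 - conj(a)*z0|^2 = 0.93^2 + 0.07^2 = 0.8698
Step 4: |B_a(-0.1)| = sqrt(0.85 / 0.8698) = sqrt(0.977236)
Step 5: = 0.9886

0.9886


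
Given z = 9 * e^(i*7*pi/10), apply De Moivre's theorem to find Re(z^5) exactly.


Step 1: By De Moivre's theorem, z^5 = 9^5 * e^(i*5*7*pi/10) = 59049 * (cos(7*pi/2) + i*sin(7*pi/2))
Step 2: |z|^5 = 9^5 = 59049
Step 3: Reduce the angle mod 2*pi: 7*pi/2 - 2*pi = 3*pi/2
Step 4: cos(3*pi/2) = 0
Step 5: Re(z^5) = 59049 * 0 = 0

0


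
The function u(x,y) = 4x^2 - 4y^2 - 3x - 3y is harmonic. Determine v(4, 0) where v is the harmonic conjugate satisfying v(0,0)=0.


Step 1: v_x = -u_y = 8y + 3
Step 2: v_y = u_x = 8x - 3
Step 3: v = 8xy + 3x - 3y + C
Step 4: v(0,0) = 0 => C = 0
Step 5: v(4, 0) = 12

12


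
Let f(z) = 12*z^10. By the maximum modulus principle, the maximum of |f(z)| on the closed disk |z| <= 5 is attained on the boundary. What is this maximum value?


Step 1: On |z| = 5, |f(z)| = 12 * |z|^10 = 12 * 5^10
Step 2: By maximum modulus principle, maximum is on boundary.
Step 3: Maximum = 12 * 9765625 = 117187500

117187500


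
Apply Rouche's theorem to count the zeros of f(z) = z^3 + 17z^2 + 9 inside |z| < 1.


Step 1: On |z| = 1 the three terms have sizes |z^3| = 1^3 = 1, |17z^2| = 17*1^2 = 17, |9| = 9
Step 2: The dominant term is g(z) = 17z^2; let h(z) = z^3 + 9 so f = g + h
Step 3: On |z| = 1: |g| = 17 and |h| <= 1 + 9 = 10
Step 4: Since 17 > 10, |h| < |g| on |z| = 1, so by Rouche f has the same number of zeros as g inside |z| < 1
Step 5: g(z) = 17z^2 has 2 zeros (at the origin, multiplicity 2) inside |z| < 1. Answer = 2

2


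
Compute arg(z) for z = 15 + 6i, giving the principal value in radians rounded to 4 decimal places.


Step 1: z = 15 + 6i
Step 2: arg(z) = atan2(6, 15)
Step 3: arg(z) = 0.3805

0.3805


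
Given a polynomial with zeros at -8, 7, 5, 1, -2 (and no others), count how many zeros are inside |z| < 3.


Step 1: Check each root:
  z = -8: |-8| = 8 >= 3
  z = 7: |7| = 7 >= 3
  z = 5: |5| = 5 >= 3
  z = 1: |1| = 1 < 3
  z = -2: |-2| = 2 < 3
Step 2: Count = 2

2


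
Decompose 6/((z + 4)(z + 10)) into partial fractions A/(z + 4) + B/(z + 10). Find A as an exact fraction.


Step 1: Multiply both sides by (z + 4) and set z = -4
Step 2: A = 6 / (-4 + 10)
Step 3: A = 6 / 6
Step 4: A = 1

1


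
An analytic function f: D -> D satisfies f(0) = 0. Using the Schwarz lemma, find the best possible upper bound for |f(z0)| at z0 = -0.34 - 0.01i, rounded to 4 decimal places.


Step 1: Schwarz lemma: if f: D -> D is analytic with f(0) = 0, then |f(z)| <= |z| for all z in D, and this is sharp (f(z) = z).
Step 2: |z0|^2 = (-0.34)^2 + (-0.01)^2 = 0.1157
Step 3: |z0| = sqrt(0.1157) = 0.340147
Step 4: Best bound = |z0| = 0.3401

0.3401


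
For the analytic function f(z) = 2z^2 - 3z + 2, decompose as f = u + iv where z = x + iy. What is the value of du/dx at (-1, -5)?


Step 1: f(z) = 2(x+iy)^2 - 3(x+iy) + 2
Step 2: u = 2(x^2 - y^2) - 3x + 2
Step 3: u_x = 4x - 3
Step 4: At (-1, -5): u_x = -4 - 3 = -7

-7


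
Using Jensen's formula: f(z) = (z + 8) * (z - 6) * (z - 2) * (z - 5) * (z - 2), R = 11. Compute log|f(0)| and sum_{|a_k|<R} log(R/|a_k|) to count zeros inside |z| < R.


Jensen's formula: (1/2pi)*integral log|f(Re^it)|dt = log|f(0)| + sum_{|a_k|<R} log(R/|a_k|)
Step 1: f(0) = 8 * (-6) * (-2) * (-5) * (-2) = 960
Step 2: log|f(0)| = log|-8| + log|6| + log|2| + log|5| + log|2| = 6.8669
Step 3: Zeros inside |z| < 11: -8, 6, 2, 5, 2
Step 4: Jensen sum = log(11/8) + log(11/6) + log(11/2) + log(11/5) + log(11/2) = 5.1225
Step 5: n(R) = number of terms in the Jensen sum = count of zeros inside |z| < 11 = 5

5


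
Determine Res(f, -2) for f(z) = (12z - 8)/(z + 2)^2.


Step 1: Pole of order 2 at z = -2
Step 2: Res = lim d/dz [(z + 2)^2 * f(z)] as z -> -2
Step 3: (z + 2)^2 * f(z) = 12z - 8
Step 4: d/dz[12z - 8] = 12

12


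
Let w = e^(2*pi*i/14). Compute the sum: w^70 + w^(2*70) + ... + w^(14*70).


Step 1: The sum sum_{j=1}^{n} w^(k*j) equals n if n | k, else 0.
Step 2: Here n = 14, k = 70
Step 3: Does n divide k? 14 | 70 -> True
Step 4: Sum = 14

14


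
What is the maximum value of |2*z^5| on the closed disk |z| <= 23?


Step 1: On |z| = 23, |f(z)| = 2 * |z|^5 = 2 * 23^5
Step 2: By maximum modulus principle, maximum is on boundary.
Step 3: Maximum = 2 * 6436343 = 12872686

12872686


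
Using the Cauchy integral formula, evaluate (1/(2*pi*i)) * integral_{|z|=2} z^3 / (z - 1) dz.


Step 1: f(z) = z^3, a = 1 is inside |z| = 2
Step 2: By Cauchy integral formula: (1/(2pi*i)) * integral = f(a)
Step 3: f(1) = 1^3 = 1

1


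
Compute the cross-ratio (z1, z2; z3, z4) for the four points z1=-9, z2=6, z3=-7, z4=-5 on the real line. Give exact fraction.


Step 1: (z1-z3)(z2-z4) = (-2) * 11 = -22
Step 2: (z1-z4)(z2-z3) = (-4) * 13 = -52
Step 3: Cross-ratio = 22/52 = 11/26

11/26


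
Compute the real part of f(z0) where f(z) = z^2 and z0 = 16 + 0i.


Step 1: z0 = 16 + 0i
Step 2: z0^2 = 16^2 - 0^2 + 0i
Step 3: real part = 256 - 0 = 256

256


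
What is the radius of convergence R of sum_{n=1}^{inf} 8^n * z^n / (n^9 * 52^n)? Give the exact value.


Step 1: General term a_n = 8^n / (n^9 * 52^n)
Step 2: By the root test, |a_n|^(1/n) = 8 / (n^(9/n) * 52) -> 8/52 as n -> infinity (since n^(9/n) -> 1)
Step 3: R = 1/lim|a_n|^(1/n) = 52/8 = 13/2

13/2


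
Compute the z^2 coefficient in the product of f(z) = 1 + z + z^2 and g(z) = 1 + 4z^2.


Step 1: z^2 term in f*g comes from: (1)*(4z^2) + (z)*(0) + (z^2)*(1)
Step 2: = 4 + 0 + 1
Step 3: = 5

5


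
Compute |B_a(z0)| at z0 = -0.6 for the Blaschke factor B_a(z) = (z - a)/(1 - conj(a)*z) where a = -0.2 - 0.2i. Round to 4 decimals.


Step 1: Numerator z0 - a = -0.6 - (-0.2 - 0.2i) = -0.4 + 0.2i
Step 2: Denominator 1 - conj(a)*z0 = 1 - (-0.2 + 0.2i)*(-0.6) = 0.88 + 0.12i
Step 3: |z0 - a|^2 = (-0.4)^2 + 0.2^2 = 0.2; |1 - conj(a)*z0|^2 = 0.88^2 + 0.12^2 = 0.7888
Step 4: |B_a(-0.6)| = sqrt(0.2 / 0.7888) = sqrt(0.25355)
Step 5: = 0.5035

0.5035


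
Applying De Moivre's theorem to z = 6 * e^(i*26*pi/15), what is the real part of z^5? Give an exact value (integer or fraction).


Step 1: By De Moivre's theorem, z^5 = 6^5 * e^(i*5*26*pi/15) = 7776 * (cos(26*pi/3) + i*sin(26*pi/3))
Step 2: |z|^5 = 6^5 = 7776
Step 3: Reduce the angle mod 2*pi: 26*pi/3 - 8*pi = 2*pi/3
Step 4: cos(2*pi/3) = -1/2
Step 5: Re(z^5) = 7776 * (-1/2) = -3888

-3888


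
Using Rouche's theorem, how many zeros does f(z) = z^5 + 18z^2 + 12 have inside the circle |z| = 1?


Step 1: On |z| = 1 the three terms have sizes |z^5| = 1^5 = 1, |18z^2| = 18*1^2 = 18, |12| = 12
Step 2: The dominant term is g(z) = 18z^2; let h(z) = z^5 + 12 so f = g + h
Step 3: On |z| = 1: |g| = 18 and |h| <= 1 + 12 = 13
Step 4: Since 18 > 13, |h| < |g| on |z| = 1, so by Rouche f has the same number of zeros as g inside |z| < 1
Step 5: g(z) = 18z^2 has 2 zeros (at the origin, multiplicity 2) inside |z| < 1. Answer = 2

2


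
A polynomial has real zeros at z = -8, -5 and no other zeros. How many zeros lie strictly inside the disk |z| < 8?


Step 1: Check each root:
  z = -8: |-8| = 8 >= 8
  z = -5: |-5| = 5 < 8
Step 2: Count = 1

1


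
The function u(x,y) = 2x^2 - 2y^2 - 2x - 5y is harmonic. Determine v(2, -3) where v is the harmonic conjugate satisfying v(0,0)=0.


Step 1: v_x = -u_y = 4y + 5
Step 2: v_y = u_x = 4x - 2
Step 3: v = 4xy + 5x - 2y + C
Step 4: v(0,0) = 0 => C = 0
Step 5: v(2, -3) = -8

-8


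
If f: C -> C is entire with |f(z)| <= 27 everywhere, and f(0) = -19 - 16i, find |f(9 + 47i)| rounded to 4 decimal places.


Step 1: By Liouville's theorem, a bounded entire function is constant.
Step 2: f(z) = f(0) = -19 - 16i for all z.
Step 3: |f(w)| = |-19 - 16i| = sqrt(361 + 256)
Step 4: = 24.8395

24.8395


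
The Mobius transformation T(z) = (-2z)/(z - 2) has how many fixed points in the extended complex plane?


Step 1: Fixed points satisfy T(z) = z
Step 2: z^2 = 0
Step 3: Discriminant = 0^2 - 4*1*0 = 0
Step 4: Number of fixed points = 1

1


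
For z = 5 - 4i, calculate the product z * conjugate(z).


Step 1: conj(z) = 5 + 4i
Step 2: z * conj(z) = 5^2 + (-4)^2
Step 3: = 25 + 16 = 41

41


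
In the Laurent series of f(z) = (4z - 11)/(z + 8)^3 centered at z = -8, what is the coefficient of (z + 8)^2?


Step 1: Write the numerator in powers of (z + 8): 4z - 11 = 4(z + 8) + (4*(-8) - 11) = 4(z + 8) - 43
Step 2: Divide by (z + 8)^3: f(z) = -43(z + 8)^(-3) + 4(z + 8)^(-2)
Step 3: This finite sum is the Laurent series of f about z = -8.
Step 4: Only the powers -3 and -2 appear, so the coefficient of (z + 8)^2 = 0

0


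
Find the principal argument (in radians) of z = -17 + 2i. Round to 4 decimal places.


Step 1: z = -17 + 2i
Step 2: arg(z) = atan2(2, -17)
Step 3: arg(z) = 3.0245

3.0245


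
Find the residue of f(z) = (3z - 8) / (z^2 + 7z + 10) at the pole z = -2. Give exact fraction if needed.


Step 1: Q(z) = z^2 + 7z + 10 = (z + 2)(z + 5)
Step 2: Q'(z) = 2z + 7
Step 3: Q'(-2) = 3, P(-2) = -14
Step 4: Res = P(-2)/Q'(-2) = -14/3 = -14/3

-14/3


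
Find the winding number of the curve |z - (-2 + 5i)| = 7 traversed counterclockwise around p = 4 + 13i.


Step 1: Center c = (-2, 5), radius = 7
Step 2: |p - c|^2 = 6^2 + 8^2 = 100
Step 3: r^2 = 49
Step 4: |p-c| > r so winding number = 0

0


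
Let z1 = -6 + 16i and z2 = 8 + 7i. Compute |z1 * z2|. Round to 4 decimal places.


Step 1: |z1| = sqrt((-6)^2 + 16^2) = sqrt(292)
Step 2: |z2| = sqrt(8^2 + 7^2) = sqrt(113)
Step 3: |z1*z2| = |z1|*|z2| = sqrt(292) * sqrt(113) = sqrt(292 * 113) = sqrt(32996)
Step 4: = 181.648

181.648


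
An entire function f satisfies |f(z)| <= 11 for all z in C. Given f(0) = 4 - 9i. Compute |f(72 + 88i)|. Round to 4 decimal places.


Step 1: By Liouville's theorem, a bounded entire function is constant.
Step 2: f(z) = f(0) = 4 - 9i for all z.
Step 3: |f(w)| = |4 - 9i| = sqrt(16 + 81)
Step 4: = 9.8489

9.8489


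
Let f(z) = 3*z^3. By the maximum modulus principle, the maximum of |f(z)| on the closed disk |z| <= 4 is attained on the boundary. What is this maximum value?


Step 1: On |z| = 4, |f(z)| = 3 * |z|^3 = 3 * 4^3
Step 2: By maximum modulus principle, maximum is on boundary.
Step 3: Maximum = 3 * 64 = 192

192


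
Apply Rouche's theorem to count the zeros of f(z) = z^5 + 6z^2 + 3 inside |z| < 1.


Step 1: On |z| = 1 the three terms have sizes |z^5| = 1^5 = 1, |6z^2| = 6*1^2 = 6, |3| = 3
Step 2: The dominant term is g(z) = 6z^2; let h(z) = z^5 + 3 so f = g + h
Step 3: On |z| = 1: |g| = 6 and |h| <= 1 + 3 = 4
Step 4: Since 6 > 4, |h| < |g| on |z| = 1, so by Rouche f has the same number of zeros as g inside |z| < 1
Step 5: g(z) = 6z^2 has 2 zeros (at the origin, multiplicity 2) inside |z| < 1. Answer = 2

2


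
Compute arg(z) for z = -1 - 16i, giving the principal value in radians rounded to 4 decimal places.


Step 1: z = -1 - 16i
Step 2: arg(z) = atan2(-16, -1)
Step 3: arg(z) = -1.6332

-1.6332


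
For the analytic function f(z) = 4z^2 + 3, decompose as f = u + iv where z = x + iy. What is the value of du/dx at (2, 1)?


Step 1: f(z) = 4(x+iy)^2 + 3
Step 2: u = 4(x^2 - y^2) + 3
Step 3: u_x = 8x + 0
Step 4: At (2, 1): u_x = 16 + 0 = 16

16


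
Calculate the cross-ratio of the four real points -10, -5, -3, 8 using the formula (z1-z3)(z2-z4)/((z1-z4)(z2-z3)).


Step 1: (z1-z3)(z2-z4) = (-7) * (-13) = 91
Step 2: (z1-z4)(z2-z3) = (-18) * (-2) = 36
Step 3: Cross-ratio = 91/36 = 91/36

91/36


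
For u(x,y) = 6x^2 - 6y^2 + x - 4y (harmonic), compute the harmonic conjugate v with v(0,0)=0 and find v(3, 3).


Step 1: v_x = -u_y = 12y + 4
Step 2: v_y = u_x = 12x + 1
Step 3: v = 12xy + 4x + y + C
Step 4: v(0,0) = 0 => C = 0
Step 5: v(3, 3) = 123

123


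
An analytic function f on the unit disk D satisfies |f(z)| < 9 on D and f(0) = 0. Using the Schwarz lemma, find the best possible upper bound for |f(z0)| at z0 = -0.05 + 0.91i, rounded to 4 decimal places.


Step 1: g = f/9 maps D -> D with g(0) = 0, so by the Schwarz lemma |g(z)| <= |z|, i.e. |f(z)| <= 9|z|; this is sharp (f(z) = 9z).
Step 2: |z0|^2 = (-0.05)^2 + 0.91^2 = 0.8306
Step 3: |z0| = sqrt(0.8306) = 0.911373
Step 4: Best bound = 9 * |z0| = 9 * 0.911373 = 8.2024

8.2024


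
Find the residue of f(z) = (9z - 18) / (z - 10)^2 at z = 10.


Step 1: Pole of order 2 at z = 10
Step 2: Res = lim d/dz [(z - 10)^2 * f(z)] as z -> 10
Step 3: (z - 10)^2 * f(z) = 9z - 18
Step 4: d/dz[9z - 18] = 9

9


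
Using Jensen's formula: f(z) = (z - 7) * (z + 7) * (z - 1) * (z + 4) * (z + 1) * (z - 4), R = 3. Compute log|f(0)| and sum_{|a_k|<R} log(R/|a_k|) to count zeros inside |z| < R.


Jensen's formula: (1/2pi)*integral log|f(Re^it)|dt = log|f(0)| + sum_{|a_k|<R} log(R/|a_k|)
Step 1: f(0) = (-7) * 7 * (-1) * 4 * 1 * (-4) = -784
Step 2: log|f(0)| = log|7| + log|-7| + log|1| + log|-4| + log|-1| + log|4| = 6.6644
Step 3: Zeros inside |z| < 3: 1, -1
Step 4: Jensen sum = log(3/1) + log(3/1) = 2.1972
Step 5: n(R) = number of terms in the Jensen sum = count of zeros inside |z| < 3 = 2

2


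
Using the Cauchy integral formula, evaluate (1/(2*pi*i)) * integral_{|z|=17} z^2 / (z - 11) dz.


Step 1: f(z) = z^2, a = 11 is inside |z| = 17
Step 2: By Cauchy integral formula: (1/(2pi*i)) * integral = f(a)
Step 3: f(11) = 11^2 = 121

121


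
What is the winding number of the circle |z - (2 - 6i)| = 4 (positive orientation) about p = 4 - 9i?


Step 1: Center c = (2, -6), radius = 4
Step 2: |p - c|^2 = 2^2 + (-3)^2 = 13
Step 3: r^2 = 16
Step 4: |p-c| < r so winding number = 1

1


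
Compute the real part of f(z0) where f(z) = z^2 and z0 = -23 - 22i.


Step 1: z0 = -23 - 22i
Step 2: z0^2 = (-23)^2 - (-22)^2 + 1012i
Step 3: real part = 529 - 484 = 45

45


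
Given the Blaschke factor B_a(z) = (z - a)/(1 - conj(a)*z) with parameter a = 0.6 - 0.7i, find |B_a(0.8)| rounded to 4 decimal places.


Step 1: Numerator z0 - a = 0.8 - (0.6 - 0.7i) = 0.2 + 0.7i
Step 2: Denominator 1 - conj(a)*z0 = 1 - (0.6 + 0.7i)*0.8 = 0.52 - 0.56i
Step 3: |z0 - a|^2 = 0.2^2 + 0.7^2 = 0.53; |1 - conj(a)*z0|^2 = 0.52^2 + (-0.56)^2 = 0.584
Step 4: |B_a(0.8)| = sqrt(0.53 / 0.584) = sqrt(0.907534)
Step 5: = 0.9526

0.9526


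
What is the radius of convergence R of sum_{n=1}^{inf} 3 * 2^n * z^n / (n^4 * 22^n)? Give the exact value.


Step 1: General term a_n = 3 * 2^n / (n^4 * 22^n)
Step 2: By the root test, |a_n|^(1/n) = 3^(1/n) * 2 / (n^(4/n) * 22) -> 2/22 as n -> infinity (since 3^(1/n) -> 1 and n^(4/n) -> 1)
Step 3: R = 1/lim|a_n|^(1/n) = 22/2 = 11

11


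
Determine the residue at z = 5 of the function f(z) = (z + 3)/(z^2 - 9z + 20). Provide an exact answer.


Step 1: Q(z) = z^2 - 9z + 20 = (z - 5)(z - 4)
Step 2: Q'(z) = 2z - 9
Step 3: Q'(5) = 1, P(5) = 8
Step 4: Res = P(5)/Q'(5) = 8/1 = 8

8


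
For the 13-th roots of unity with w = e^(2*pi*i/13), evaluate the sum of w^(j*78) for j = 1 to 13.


Step 1: The sum sum_{j=1}^{n} w^(k*j) equals n if n | k, else 0.
Step 2: Here n = 13, k = 78
Step 3: Does n divide k? 13 | 78 -> True
Step 4: Sum = 13

13


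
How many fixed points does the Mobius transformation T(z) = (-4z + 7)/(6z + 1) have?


Step 1: Fixed points satisfy T(z) = z
Step 2: 6z^2 + 5z - 7 = 0
Step 3: Discriminant = 5^2 - 4*6*(-7) = 193
Step 4: Number of fixed points = 2

2


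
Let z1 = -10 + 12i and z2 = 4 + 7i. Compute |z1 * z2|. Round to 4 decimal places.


Step 1: |z1| = sqrt((-10)^2 + 12^2) = sqrt(244)
Step 2: |z2| = sqrt(4^2 + 7^2) = sqrt(65)
Step 3: |z1*z2| = |z1|*|z2| = sqrt(244) * sqrt(65) = sqrt(244 * 65) = sqrt(15860)
Step 4: = 125.9365

125.9365


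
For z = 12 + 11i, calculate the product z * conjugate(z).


Step 1: conj(z) = 12 - 11i
Step 2: z * conj(z) = 12^2 + 11^2
Step 3: = 144 + 121 = 265

265


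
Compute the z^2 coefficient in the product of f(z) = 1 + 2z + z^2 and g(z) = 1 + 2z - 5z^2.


Step 1: z^2 term in f*g comes from: (1)*(-5z^2) + (2z)*(2z) + (z^2)*(1)
Step 2: = -5 + 4 + 1
Step 3: = 0

0


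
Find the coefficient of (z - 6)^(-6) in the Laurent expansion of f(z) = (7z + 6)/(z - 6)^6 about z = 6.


Step 1: Write the numerator in powers of (z - 6): 7z + 6 = 7(z - 6) + (7*6 + 6) = 7(z - 6) + 48
Step 2: Divide by (z - 6)^6: f(z) = 48(z - 6)^(-6) + 7(z - 6)^(-5)
Step 3: This finite sum is the Laurent series of f about z = 6.
Step 4: Coefficient of (z - 6)^(-6) = 7*6 + 6 = 48

48


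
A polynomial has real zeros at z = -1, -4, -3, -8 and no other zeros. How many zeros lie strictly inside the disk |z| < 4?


Step 1: Check each root:
  z = -1: |-1| = 1 < 4
  z = -4: |-4| = 4 >= 4
  z = -3: |-3| = 3 < 4
  z = -8: |-8| = 8 >= 4
Step 2: Count = 2

2


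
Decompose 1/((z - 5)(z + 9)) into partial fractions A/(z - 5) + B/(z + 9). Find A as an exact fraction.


Step 1: Multiply both sides by (z - 5) and set z = 5
Step 2: A = 1 / (5 + 9)
Step 3: A = 1 / 14
Step 4: A = 1/14

1/14


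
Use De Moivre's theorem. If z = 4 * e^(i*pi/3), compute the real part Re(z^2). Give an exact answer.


Step 1: By De Moivre's theorem, z^2 = 4^2 * e^(i*2*pi/3) = 16 * (cos(2*pi/3) + i*sin(2*pi/3))
Step 2: |z|^2 = 4^2 = 16
Step 3: The angle 2*pi/3 already lies in [0, 2*pi)
Step 4: cos(2*pi/3) = -1/2
Step 5: Re(z^2) = 16 * (-1/2) = -8

-8


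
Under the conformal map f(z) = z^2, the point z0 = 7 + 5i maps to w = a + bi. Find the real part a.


Step 1: z0 = 7 + 5i
Step 2: z0^2 = 7^2 - 5^2 + 70i
Step 3: real part = 49 - 25 = 24

24


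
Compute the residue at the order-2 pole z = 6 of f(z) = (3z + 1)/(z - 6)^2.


Step 1: Pole of order 2 at z = 6
Step 2: Res = lim d/dz [(z - 6)^2 * f(z)] as z -> 6
Step 3: (z - 6)^2 * f(z) = 3z + 1
Step 4: d/dz[3z + 1] = 3

3


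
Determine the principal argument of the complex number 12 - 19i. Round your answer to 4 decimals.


Step 1: z = 12 - 19i
Step 2: arg(z) = atan2(-19, 12)
Step 3: arg(z) = -1.0075

-1.0075


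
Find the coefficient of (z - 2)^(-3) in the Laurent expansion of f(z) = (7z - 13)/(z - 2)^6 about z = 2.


Step 1: Write the numerator in powers of (z - 2): 7z - 13 = 7(z - 2) + (7*2 - 13) = 7(z - 2) + 1
Step 2: Divide by (z - 2)^6: f(z) = (z - 2)^(-6) + 7(z - 2)^(-5)
Step 3: This finite sum is the Laurent series of f about z = 2.
Step 4: Only the powers -6 and -5 appear, so the coefficient of (z - 2)^(-3) = 0

0


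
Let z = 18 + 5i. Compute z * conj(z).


Step 1: conj(z) = 18 - 5i
Step 2: z * conj(z) = 18^2 + 5^2
Step 3: = 324 + 25 = 349

349


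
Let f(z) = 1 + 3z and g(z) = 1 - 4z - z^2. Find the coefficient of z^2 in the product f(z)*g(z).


Step 1: z^2 term in f*g comes from: (1)*(-z^2) + (3z)*(-4z) + (0)*(1)
Step 2: = -1 - 12 + 0
Step 3: = -13

-13


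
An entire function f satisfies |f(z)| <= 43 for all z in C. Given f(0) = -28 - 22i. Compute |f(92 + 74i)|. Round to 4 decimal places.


Step 1: By Liouville's theorem, a bounded entire function is constant.
Step 2: f(z) = f(0) = -28 - 22i for all z.
Step 3: |f(w)| = |-28 - 22i| = sqrt(784 + 484)
Step 4: = 35.609

35.609


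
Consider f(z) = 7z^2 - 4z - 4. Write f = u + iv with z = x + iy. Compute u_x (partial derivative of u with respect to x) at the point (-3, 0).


Step 1: f(z) = 7(x+iy)^2 - 4(x+iy) - 4
Step 2: u = 7(x^2 - y^2) - 4x - 4
Step 3: u_x = 14x - 4
Step 4: At (-3, 0): u_x = -42 - 4 = -46

-46


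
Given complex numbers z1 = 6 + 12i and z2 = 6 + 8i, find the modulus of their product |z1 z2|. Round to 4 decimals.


Step 1: |z1| = sqrt(6^2 + 12^2) = sqrt(180)
Step 2: |z2| = sqrt(6^2 + 8^2) = sqrt(100)
Step 3: |z1*z2| = |z1|*|z2| = sqrt(180) * sqrt(100) = sqrt(180 * 100) = sqrt(18000)
Step 4: = 134.1641

134.1641


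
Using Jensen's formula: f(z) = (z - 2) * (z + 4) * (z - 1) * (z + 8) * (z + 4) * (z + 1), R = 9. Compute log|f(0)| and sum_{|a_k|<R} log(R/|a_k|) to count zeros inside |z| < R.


Jensen's formula: (1/2pi)*integral log|f(Re^it)|dt = log|f(0)| + sum_{|a_k|<R} log(R/|a_k|)
Step 1: f(0) = (-2) * 4 * (-1) * 8 * 4 * 1 = 256
Step 2: log|f(0)| = log|2| + log|-4| + log|1| + log|-8| + log|-4| + log|-1| = 5.5452
Step 3: Zeros inside |z| < 9: 2, -4, 1, -8, -4, -1
Step 4: Jensen sum = log(9/2) + log(9/4) + log(9/1) + log(9/8) + log(9/4) + log(9/1) = 7.6382
Step 5: n(R) = number of terms in the Jensen sum = count of zeros inside |z| < 9 = 6

6


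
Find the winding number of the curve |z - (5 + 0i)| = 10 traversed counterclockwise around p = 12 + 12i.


Step 1: Center c = (5, 0), radius = 10
Step 2: |p - c|^2 = 7^2 + 12^2 = 193
Step 3: r^2 = 100
Step 4: |p-c| > r so winding number = 0

0


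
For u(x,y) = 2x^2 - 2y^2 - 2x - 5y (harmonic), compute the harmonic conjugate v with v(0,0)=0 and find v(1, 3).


Step 1: v_x = -u_y = 4y + 5
Step 2: v_y = u_x = 4x - 2
Step 3: v = 4xy + 5x - 2y + C
Step 4: v(0,0) = 0 => C = 0
Step 5: v(1, 3) = 11

11


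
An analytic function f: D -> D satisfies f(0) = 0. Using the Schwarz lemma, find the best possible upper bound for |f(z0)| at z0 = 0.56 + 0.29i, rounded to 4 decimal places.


Step 1: Schwarz lemma: if f: D -> D is analytic with f(0) = 0, then |f(z)| <= |z| for all z in D, and this is sharp (f(z) = z).
Step 2: |z0|^2 = 0.56^2 + 0.29^2 = 0.3977
Step 3: |z0| = sqrt(0.3977) = 0.630635
Step 4: Best bound = |z0| = 0.6306

0.6306


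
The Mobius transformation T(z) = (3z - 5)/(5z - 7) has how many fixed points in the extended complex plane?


Step 1: Fixed points satisfy T(z) = z
Step 2: 5z^2 - 10z + 5 = 0
Step 3: Discriminant = (-10)^2 - 4*5*5 = 0
Step 4: Number of fixed points = 1

1


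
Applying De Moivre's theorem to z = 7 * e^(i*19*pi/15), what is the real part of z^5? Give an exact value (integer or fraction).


Step 1: By De Moivre's theorem, z^5 = 7^5 * e^(i*5*19*pi/15) = 16807 * (cos(19*pi/3) + i*sin(19*pi/3))
Step 2: |z|^5 = 7^5 = 16807
Step 3: Reduce the angle mod 2*pi: 19*pi/3 - 6*pi = pi/3
Step 4: cos(pi/3) = 1/2
Step 5: Re(z^5) = 16807 * 1/2 = 16807/2

16807/2


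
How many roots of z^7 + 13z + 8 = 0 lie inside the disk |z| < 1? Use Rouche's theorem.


Step 1: On |z| = 1 the three terms have sizes |z^7| = 1^7 = 1, |13z| = 13*1 = 13, |8| = 8
Step 2: The dominant term is g(z) = 13z; let h(z) = z^7 + 8 so f = g + h
Step 3: On |z| = 1: |g| = 13 and |h| <= 1 + 8 = 9
Step 4: Since 13 > 9, |h| < |g| on |z| = 1, so by Rouche f has the same number of zeros as g inside |z| < 1
Step 5: g(z) = 13z has 1 zero (at the origin, multiplicity 1) inside |z| < 1. Answer = 1

1


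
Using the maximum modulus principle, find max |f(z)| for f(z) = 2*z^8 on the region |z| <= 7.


Step 1: On |z| = 7, |f(z)| = 2 * |z|^8 = 2 * 7^8
Step 2: By maximum modulus principle, maximum is on boundary.
Step 3: Maximum = 2 * 5764801 = 11529602

11529602


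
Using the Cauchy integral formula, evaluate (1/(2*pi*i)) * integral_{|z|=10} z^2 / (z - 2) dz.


Step 1: f(z) = z^2, a = 2 is inside |z| = 10
Step 2: By Cauchy integral formula: (1/(2pi*i)) * integral = f(a)
Step 3: f(2) = 2^2 = 4

4


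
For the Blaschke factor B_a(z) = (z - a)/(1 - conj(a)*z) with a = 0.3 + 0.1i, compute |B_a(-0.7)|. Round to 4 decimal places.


Step 1: Numerator z0 - a = -0.7 - (0.3 + 0.1i) = -1 - 0.1i
Step 2: Denominator 1 - conj(a)*z0 = 1 - (0.3 - 0.1i)*(-0.7) = 1.21 - 0.07i
Step 3: |z0 - a|^2 = (-1)^2 + (-0.1)^2 = 1.01; |1 - conj(a)*z0|^2 = 1.21^2 + (-0.07)^2 = 1.469
Step 4: |B_a(-0.7)| = sqrt(1.01 / 1.469) = sqrt(0.687543)
Step 5: = 0.8292

0.8292


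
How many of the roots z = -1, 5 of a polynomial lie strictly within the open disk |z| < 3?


Step 1: Check each root:
  z = -1: |-1| = 1 < 3
  z = 5: |5| = 5 >= 3
Step 2: Count = 1

1


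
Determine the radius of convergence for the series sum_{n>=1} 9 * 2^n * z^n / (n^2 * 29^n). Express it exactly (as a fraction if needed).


Step 1: General term a_n = 9 * 2^n / (n^2 * 29^n)
Step 2: By the root test, |a_n|^(1/n) = 9^(1/n) * 2 / (n^(2/n) * 29) -> 2/29 as n -> infinity (since 9^(1/n) -> 1 and n^(2/n) -> 1)
Step 3: R = 1/lim|a_n|^(1/n) = 29/2

29/2


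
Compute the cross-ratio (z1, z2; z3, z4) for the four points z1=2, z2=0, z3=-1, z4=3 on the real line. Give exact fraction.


Step 1: (z1-z3)(z2-z4) = 3 * (-3) = -9
Step 2: (z1-z4)(z2-z3) = (-1) * 1 = -1
Step 3: Cross-ratio = 9/1 = 9

9


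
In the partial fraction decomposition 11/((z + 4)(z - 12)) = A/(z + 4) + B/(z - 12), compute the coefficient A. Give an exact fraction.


Step 1: Multiply both sides by (z + 4) and set z = -4
Step 2: A = 11 / (-4 - 12)
Step 3: A = 11 / (-16)
Step 4: A = -11/16

-11/16


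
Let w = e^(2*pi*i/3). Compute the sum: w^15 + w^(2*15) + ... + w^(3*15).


Step 1: The sum sum_{j=1}^{n} w^(k*j) equals n if n | k, else 0.
Step 2: Here n = 3, k = 15
Step 3: Does n divide k? 3 | 15 -> True
Step 4: Sum = 3

3


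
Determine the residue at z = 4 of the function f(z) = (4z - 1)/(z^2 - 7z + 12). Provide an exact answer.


Step 1: Q(z) = z^2 - 7z + 12 = (z - 4)(z - 3)
Step 2: Q'(z) = 2z - 7
Step 3: Q'(4) = 1, P(4) = 15
Step 4: Res = P(4)/Q'(4) = 15/1 = 15

15


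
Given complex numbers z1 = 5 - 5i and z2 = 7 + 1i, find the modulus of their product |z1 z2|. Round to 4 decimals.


Step 1: |z1| = sqrt(5^2 + (-5)^2) = sqrt(50)
Step 2: |z2| = sqrt(7^2 + 1^2) = sqrt(50)
Step 3: |z1*z2| = |z1|*|z2| = sqrt(50) * sqrt(50) = sqrt(50 * 50) = sqrt(2500)
Step 4: = 50.0

50.0


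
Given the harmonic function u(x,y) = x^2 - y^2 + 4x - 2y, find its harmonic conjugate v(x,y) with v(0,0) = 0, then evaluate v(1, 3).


Step 1: v_x = -u_y = 2y + 2
Step 2: v_y = u_x = 2x + 4
Step 3: v = 2xy + 2x + 4y + C
Step 4: v(0,0) = 0 => C = 0
Step 5: v(1, 3) = 20

20


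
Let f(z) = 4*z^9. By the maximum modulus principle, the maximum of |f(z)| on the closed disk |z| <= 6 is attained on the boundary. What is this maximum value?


Step 1: On |z| = 6, |f(z)| = 4 * |z|^9 = 4 * 6^9
Step 2: By maximum modulus principle, maximum is on boundary.
Step 3: Maximum = 4 * 10077696 = 40310784

40310784


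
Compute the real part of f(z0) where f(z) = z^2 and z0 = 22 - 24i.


Step 1: z0 = 22 - 24i
Step 2: z0^2 = 22^2 - (-24)^2 - 1056i
Step 3: real part = 484 - 576 = -92

-92


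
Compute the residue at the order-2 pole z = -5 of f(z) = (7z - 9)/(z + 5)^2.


Step 1: Pole of order 2 at z = -5
Step 2: Res = lim d/dz [(z + 5)^2 * f(z)] as z -> -5
Step 3: (z + 5)^2 * f(z) = 7z - 9
Step 4: d/dz[7z - 9] = 7

7


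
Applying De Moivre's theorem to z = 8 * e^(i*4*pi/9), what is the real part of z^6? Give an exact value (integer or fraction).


Step 1: By De Moivre's theorem, z^6 = 8^6 * e^(i*6*4*pi/9) = 262144 * (cos(8*pi/3) + i*sin(8*pi/3))
Step 2: |z|^6 = 8^6 = 262144
Step 3: Reduce the angle mod 2*pi: 8*pi/3 - 2*pi = 2*pi/3
Step 4: cos(2*pi/3) = -1/2
Step 5: Re(z^6) = 262144 * (-1/2) = -131072

-131072


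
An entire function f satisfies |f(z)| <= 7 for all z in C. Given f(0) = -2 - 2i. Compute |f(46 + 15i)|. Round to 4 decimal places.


Step 1: By Liouville's theorem, a bounded entire function is constant.
Step 2: f(z) = f(0) = -2 - 2i for all z.
Step 3: |f(w)| = |-2 - 2i| = sqrt(4 + 4)
Step 4: = 2.8284

2.8284


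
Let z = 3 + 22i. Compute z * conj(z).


Step 1: conj(z) = 3 - 22i
Step 2: z * conj(z) = 3^2 + 22^2
Step 3: = 9 + 484 = 493

493


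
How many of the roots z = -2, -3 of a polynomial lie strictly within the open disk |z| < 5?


Step 1: Check each root:
  z = -2: |-2| = 2 < 5
  z = -3: |-3| = 3 < 5
Step 2: Count = 2

2


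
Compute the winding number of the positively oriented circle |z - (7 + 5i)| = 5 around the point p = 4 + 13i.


Step 1: Center c = (7, 5), radius = 5
Step 2: |p - c|^2 = (-3)^2 + 8^2 = 73
Step 3: r^2 = 25
Step 4: |p-c| > r so winding number = 0

0


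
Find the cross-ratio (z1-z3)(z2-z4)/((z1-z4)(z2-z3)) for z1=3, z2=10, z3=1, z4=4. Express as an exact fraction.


Step 1: (z1-z3)(z2-z4) = 2 * 6 = 12
Step 2: (z1-z4)(z2-z3) = (-1) * 9 = -9
Step 3: Cross-ratio = -12/9 = -4/3

-4/3


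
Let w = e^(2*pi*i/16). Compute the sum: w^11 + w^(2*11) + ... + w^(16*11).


Step 1: The sum sum_{j=1}^{n} w^(k*j) equals n if n | k, else 0.
Step 2: Here n = 16, k = 11
Step 3: Does n divide k? 16 | 11 -> False
Step 4: Sum = 0

0


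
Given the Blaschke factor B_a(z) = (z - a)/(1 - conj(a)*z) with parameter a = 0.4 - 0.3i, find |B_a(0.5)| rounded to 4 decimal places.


Step 1: Numerator z0 - a = 0.5 - (0.4 - 0.3i) = 0.1 + 0.3i
Step 2: Denominator 1 - conj(a)*z0 = 1 - (0.4 + 0.3i)*0.5 = 0.8 - 0.15i
Step 3: |z0 - a|^2 = 0.1^2 + 0.3^2 = 0.1; |1 - conj(a)*z0|^2 = 0.8^2 + (-0.15)^2 = 0.6625
Step 4: |B_a(0.5)| = sqrt(0.1 / 0.6625) = sqrt(0.150943)
Step 5: = 0.3885

0.3885


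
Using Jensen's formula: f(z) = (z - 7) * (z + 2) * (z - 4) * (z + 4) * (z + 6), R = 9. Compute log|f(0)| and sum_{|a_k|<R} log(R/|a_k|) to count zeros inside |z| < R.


Jensen's formula: (1/2pi)*integral log|f(Re^it)|dt = log|f(0)| + sum_{|a_k|<R} log(R/|a_k|)
Step 1: f(0) = (-7) * 2 * (-4) * 4 * 6 = 1344
Step 2: log|f(0)| = log|7| + log|-2| + log|4| + log|-4| + log|-6| = 7.2034
Step 3: Zeros inside |z| < 9: 7, -2, 4, -4, -6
Step 4: Jensen sum = log(9/7) + log(9/2) + log(9/4) + log(9/4) + log(9/6) = 3.7827
Step 5: n(R) = number of terms in the Jensen sum = count of zeros inside |z| < 9 = 5

5


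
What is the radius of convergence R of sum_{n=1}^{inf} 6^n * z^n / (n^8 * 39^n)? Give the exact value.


Step 1: General term a_n = 6^n / (n^8 * 39^n)
Step 2: By the root test, |a_n|^(1/n) = 6 / (n^(8/n) * 39) -> 6/39 as n -> infinity (since n^(8/n) -> 1)
Step 3: R = 1/lim|a_n|^(1/n) = 39/6 = 13/2

13/2


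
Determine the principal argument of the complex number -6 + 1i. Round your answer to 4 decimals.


Step 1: z = -6 + 1i
Step 2: arg(z) = atan2(1, -6)
Step 3: arg(z) = 2.9764

2.9764


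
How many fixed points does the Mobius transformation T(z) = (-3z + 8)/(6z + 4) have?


Step 1: Fixed points satisfy T(z) = z
Step 2: 6z^2 + 7z - 8 = 0
Step 3: Discriminant = 7^2 - 4*6*(-8) = 241
Step 4: Number of fixed points = 2

2


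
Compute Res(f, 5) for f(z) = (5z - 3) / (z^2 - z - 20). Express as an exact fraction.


Step 1: Q(z) = z^2 - z - 20 = (z - 5)(z + 4)
Step 2: Q'(z) = 2z - 1
Step 3: Q'(5) = 9, P(5) = 22
Step 4: Res = P(5)/Q'(5) = 22/9 = 22/9

22/9


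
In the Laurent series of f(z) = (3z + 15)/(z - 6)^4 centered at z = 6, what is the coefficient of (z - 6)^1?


Step 1: Write the numerator in powers of (z - 6): 3z + 15 = 3(z - 6) + (3*6 + 15) = 3(z - 6) + 33
Step 2: Divide by (z - 6)^4: f(z) = 33(z - 6)^(-4) + 3(z - 6)^(-3)
Step 3: This finite sum is the Laurent series of f about z = 6.
Step 4: Only the powers -4 and -3 appear, so the coefficient of (z - 6)^1 = 0

0


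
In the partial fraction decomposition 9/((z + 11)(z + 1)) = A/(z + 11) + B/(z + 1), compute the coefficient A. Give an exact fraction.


Step 1: Multiply both sides by (z + 11) and set z = -11
Step 2: A = 9 / (-11 + 1)
Step 3: A = 9 / (-10)
Step 4: A = -9/10

-9/10


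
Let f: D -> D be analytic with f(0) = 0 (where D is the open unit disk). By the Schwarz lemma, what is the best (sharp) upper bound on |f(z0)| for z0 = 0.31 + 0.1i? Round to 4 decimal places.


Step 1: Schwarz lemma: if f: D -> D is analytic with f(0) = 0, then |f(z)| <= |z| for all z in D, and this is sharp (f(z) = z).
Step 2: |z0|^2 = 0.31^2 + 0.1^2 = 0.1061
Step 3: |z0| = sqrt(0.1061) = 0.32573
Step 4: Best bound = |z0| = 0.3257

0.3257


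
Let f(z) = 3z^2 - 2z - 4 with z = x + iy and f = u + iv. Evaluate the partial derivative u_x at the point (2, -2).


Step 1: f(z) = 3(x+iy)^2 - 2(x+iy) - 4
Step 2: u = 3(x^2 - y^2) - 2x - 4
Step 3: u_x = 6x - 2
Step 4: At (2, -2): u_x = 12 - 2 = 10

10


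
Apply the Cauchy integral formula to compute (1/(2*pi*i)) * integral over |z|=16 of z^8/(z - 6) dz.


Step 1: f(z) = z^8, a = 6 is inside |z| = 16
Step 2: By Cauchy integral formula: (1/(2pi*i)) * integral = f(a)
Step 3: f(6) = 6^8 = 1679616

1679616


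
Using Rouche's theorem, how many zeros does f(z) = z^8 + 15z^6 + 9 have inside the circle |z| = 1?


Step 1: On |z| = 1 the three terms have sizes |z^8| = 1^8 = 1, |15z^6| = 15*1^6 = 15, |9| = 9
Step 2: The dominant term is g(z) = 15z^6; let h(z) = z^8 + 9 so f = g + h
Step 3: On |z| = 1: |g| = 15 and |h| <= 1 + 9 = 10
Step 4: Since 15 > 10, |h| < |g| on |z| = 1, so by Rouche f has the same number of zeros as g inside |z| < 1
Step 5: g(z) = 15z^6 has 6 zeros (at the origin, multiplicity 6) inside |z| < 1. Answer = 6

6


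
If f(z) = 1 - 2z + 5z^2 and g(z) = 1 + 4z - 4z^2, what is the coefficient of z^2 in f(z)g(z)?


Step 1: z^2 term in f*g comes from: (1)*(-4z^2) + (-2z)*(4z) + (5z^2)*(1)
Step 2: = -4 - 8 + 5
Step 3: = -7

-7


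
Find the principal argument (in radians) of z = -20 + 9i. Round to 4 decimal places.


Step 1: z = -20 + 9i
Step 2: arg(z) = atan2(9, -20)
Step 3: arg(z) = 2.7187

2.7187


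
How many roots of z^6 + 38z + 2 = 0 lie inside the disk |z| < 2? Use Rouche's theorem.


Step 1: On |z| = 2 the three terms have sizes |z^6| = 2^6 = 64, |38z| = 38*2 = 76, |2| = 2
Step 2: The dominant term is g(z) = 38z; let h(z) = z^6 + 2 so f = g + h
Step 3: On |z| = 2: |g| = 76 and |h| <= 64 + 2 = 66
Step 4: Since 76 > 66, |h| < |g| on |z| = 2, so by Rouche f has the same number of zeros as g inside |z| < 2
Step 5: g(z) = 38z has 1 zero (at the origin, multiplicity 1) inside |z| < 2. Answer = 1

1


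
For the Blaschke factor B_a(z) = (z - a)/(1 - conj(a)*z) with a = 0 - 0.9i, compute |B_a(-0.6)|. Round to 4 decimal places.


Step 1: Numerator z0 - a = -0.6 - (0 - 0.9i) = -0.6 + 0.9i
Step 2: Denominator 1 - conj(a)*z0 = 1 - (0 + 0.9i)*(-0.6) = 1 + 0.54i
Step 3: |z0 - a|^2 = (-0.6)^2 + 0.9^2 = 1.17; |1 - conj(a)*z0|^2 = 1^2 + 0.54^2 = 1.2916
Step 4: |B_a(-0.6)| = sqrt(1.17 / 1.2916) = sqrt(0.905853)
Step 5: = 0.9518

0.9518


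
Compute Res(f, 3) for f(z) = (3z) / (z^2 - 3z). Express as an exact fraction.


Step 1: Q(z) = z^2 - 3z = (z - 3)(z)
Step 2: Q'(z) = 2z - 3
Step 3: Q'(3) = 3, P(3) = 9
Step 4: Res = P(3)/Q'(3) = 9/3 = 3

3


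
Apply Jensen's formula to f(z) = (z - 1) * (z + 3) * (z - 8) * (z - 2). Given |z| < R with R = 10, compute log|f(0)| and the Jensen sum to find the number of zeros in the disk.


Jensen's formula: (1/2pi)*integral log|f(Re^it)|dt = log|f(0)| + sum_{|a_k|<R} log(R/|a_k|)
Step 1: f(0) = (-1) * 3 * (-8) * (-2) = -48
Step 2: log|f(0)| = log|1| + log|-3| + log|8| + log|2| = 3.8712
Step 3: Zeros inside |z| < 10: 1, -3, 8, 2
Step 4: Jensen sum = log(10/1) + log(10/3) + log(10/8) + log(10/2) = 5.3391
Step 5: n(R) = number of terms in the Jensen sum = count of zeros inside |z| < 10 = 4

4


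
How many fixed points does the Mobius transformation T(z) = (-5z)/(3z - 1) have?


Step 1: Fixed points satisfy T(z) = z
Step 2: 3z^2 + 4z = 0
Step 3: Discriminant = 4^2 - 4*3*0 = 16
Step 4: Number of fixed points = 2

2


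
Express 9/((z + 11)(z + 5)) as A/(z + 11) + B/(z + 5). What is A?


Step 1: Multiply both sides by (z + 11) and set z = -11
Step 2: A = 9 / (-11 + 5)
Step 3: A = 9 / (-6)
Step 4: A = -3/2

-3/2


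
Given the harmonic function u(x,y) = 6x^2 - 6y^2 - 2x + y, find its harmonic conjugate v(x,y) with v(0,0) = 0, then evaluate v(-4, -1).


Step 1: v_x = -u_y = 12y - 1
Step 2: v_y = u_x = 12x - 2
Step 3: v = 12xy - x - 2y + C
Step 4: v(0,0) = 0 => C = 0
Step 5: v(-4, -1) = 54

54


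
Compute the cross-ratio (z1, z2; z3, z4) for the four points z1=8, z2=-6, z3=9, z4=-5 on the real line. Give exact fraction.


Step 1: (z1-z3)(z2-z4) = (-1) * (-1) = 1
Step 2: (z1-z4)(z2-z3) = 13 * (-15) = -195
Step 3: Cross-ratio = -1/195 = -1/195

-1/195


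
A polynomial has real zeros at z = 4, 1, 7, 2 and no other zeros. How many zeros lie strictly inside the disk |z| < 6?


Step 1: Check each root:
  z = 4: |4| = 4 < 6
  z = 1: |1| = 1 < 6
  z = 7: |7| = 7 >= 6
  z = 2: |2| = 2 < 6
Step 2: Count = 3

3


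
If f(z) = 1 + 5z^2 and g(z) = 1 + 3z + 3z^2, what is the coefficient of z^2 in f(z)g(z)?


Step 1: z^2 term in f*g comes from: (1)*(3z^2) + (0)*(3z) + (5z^2)*(1)
Step 2: = 3 + 0 + 5
Step 3: = 8

8


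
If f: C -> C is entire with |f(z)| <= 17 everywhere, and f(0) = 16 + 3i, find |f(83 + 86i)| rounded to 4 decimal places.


Step 1: By Liouville's theorem, a bounded entire function is constant.
Step 2: f(z) = f(0) = 16 + 3i for all z.
Step 3: |f(w)| = |16 + 3i| = sqrt(256 + 9)
Step 4: = 16.2788

16.2788


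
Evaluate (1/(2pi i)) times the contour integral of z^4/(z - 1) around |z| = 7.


Step 1: f(z) = z^4, a = 1 is inside |z| = 7
Step 2: By Cauchy integral formula: (1/(2pi*i)) * integral = f(a)
Step 3: f(1) = 1^4 = 1

1


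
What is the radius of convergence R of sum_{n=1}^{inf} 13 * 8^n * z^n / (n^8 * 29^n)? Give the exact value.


Step 1: General term a_n = 13 * 8^n / (n^8 * 29^n)
Step 2: By the root test, |a_n|^(1/n) = 13^(1/n) * 8 / (n^(8/n) * 29) -> 8/29 as n -> infinity (since 13^(1/n) -> 1 and n^(8/n) -> 1)
Step 3: R = 1/lim|a_n|^(1/n) = 29/8

29/8


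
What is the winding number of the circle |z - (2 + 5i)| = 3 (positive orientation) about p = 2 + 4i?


Step 1: Center c = (2, 5), radius = 3
Step 2: |p - c|^2 = 0^2 + (-1)^2 = 1
Step 3: r^2 = 9
Step 4: |p-c| < r so winding number = 1

1


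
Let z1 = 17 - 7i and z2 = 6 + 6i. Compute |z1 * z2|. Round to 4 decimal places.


Step 1: |z1| = sqrt(17^2 + (-7)^2) = sqrt(338)
Step 2: |z2| = sqrt(6^2 + 6^2) = sqrt(72)
Step 3: |z1*z2| = |z1|*|z2| = sqrt(338) * sqrt(72) = sqrt(338 * 72) = sqrt(24336)
Step 4: = 156.0

156.0


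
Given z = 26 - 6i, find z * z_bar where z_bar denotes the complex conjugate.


Step 1: conj(z) = 26 + 6i
Step 2: z * conj(z) = 26^2 + (-6)^2
Step 3: = 676 + 36 = 712

712


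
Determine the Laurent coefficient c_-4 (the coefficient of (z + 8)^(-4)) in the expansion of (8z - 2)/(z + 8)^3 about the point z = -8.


Step 1: Write the numerator in powers of (z + 8): 8z - 2 = 8(z + 8) + (8*(-8) - 2) = 8(z + 8) - 66
Step 2: Divide by (z + 8)^3: f(z) = -66(z + 8)^(-3) + 8(z + 8)^(-2)
Step 3: This finite sum is the Laurent series of f about z = -8.
Step 4: Only the powers -3 and -2 appear, so the coefficient of (z + 8)^(-4) = 0

0


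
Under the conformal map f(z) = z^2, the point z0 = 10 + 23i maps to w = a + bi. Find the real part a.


Step 1: z0 = 10 + 23i
Step 2: z0^2 = 10^2 - 23^2 + 460i
Step 3: real part = 100 - 529 = -429

-429


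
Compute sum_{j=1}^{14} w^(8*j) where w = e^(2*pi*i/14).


Step 1: The sum sum_{j=1}^{n} w^(k*j) equals n if n | k, else 0.
Step 2: Here n = 14, k = 8
Step 3: Does n divide k? 14 | 8 -> False
Step 4: Sum = 0

0


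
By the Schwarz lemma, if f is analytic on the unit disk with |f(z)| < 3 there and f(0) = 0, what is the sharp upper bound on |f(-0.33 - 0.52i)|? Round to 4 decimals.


Step 1: g = f/3 maps D -> D with g(0) = 0, so by the Schwarz lemma |g(z)| <= |z|, i.e. |f(z)| <= 3|z|; this is sharp (f(z) = 3z).
Step 2: |z0|^2 = (-0.33)^2 + (-0.52)^2 = 0.3793
Step 3: |z0| = sqrt(0.3793) = 0.615873
Step 4: Best bound = 3 * |z0| = 3 * 0.615873 = 1.8476

1.8476
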